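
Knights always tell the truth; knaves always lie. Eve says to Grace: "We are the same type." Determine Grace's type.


Eve says: "We are the same type."
Case 1: Eve is a Knight (truth-teller)
  Statement is true → they ARE the same → Grace is also a Knight
Case 2: Eve is a Knave (liar)
  Statement is false → they are NOT the same → Grace is a Knight
In both cases, Grace is a Knight.

Knight


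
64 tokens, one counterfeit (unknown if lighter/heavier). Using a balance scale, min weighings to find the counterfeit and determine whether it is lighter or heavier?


Let n = 64. 128 possibilities (n tokens × lighter/heavier); each weighing has 3 outcomes.
Bound for k weighings: say the first weighing puts j tokens on each pan. If it tips, the 2j weighed tokens remain suspects (each with a known direction) and k-1 weighings give 3^(k-1) outcomes; 3^(k-1) is odd, so 2j ≤ 3^(k-1) - 1. If it balances, the n - 2j unweighed tokens remain with direction unknown: 2(n - 2j) ≤ 3^(k-1) - 1 by the same parity argument. Adding, n ≤ (3^(k-1) - 1) + (3^(k-1) - 1)/2 = (3^k - 3)/2, and the classical three-group strategy achieves this (3 tokens in 2 weighings, 12 in 3, 39 in 4, 120 in 5).
So we need the smallest k with (3^k - 3)/2 ≥ 64.
k = 4: (3^4 - 3)/2 = 39 < 64 ✗
k = 5: (3^5 - 3)/2 = 120 ≥ 64 ✓

5


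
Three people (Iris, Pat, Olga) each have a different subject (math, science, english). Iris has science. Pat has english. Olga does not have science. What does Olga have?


From clues:
  Iris → science
  Pat → english
By elimination, Olga gets the remaining.

math


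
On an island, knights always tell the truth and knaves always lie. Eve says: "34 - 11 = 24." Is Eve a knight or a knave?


Statement: "34 - 11 = 24."
Actual: 34 - 11 = 23
Claimed: 24
Statement is FALSE → Eve lies → Knave

Knave


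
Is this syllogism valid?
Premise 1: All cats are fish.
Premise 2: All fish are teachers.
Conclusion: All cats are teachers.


Premise 1: All cats are fish.
Premise 2: All fish are teachers.
Conclusion: All cats are teachers.
Barbara syllogism (AAA-1): All A are B, All B are C → All A are C.
Middle term (fish) distributed in premise 2.

Valid


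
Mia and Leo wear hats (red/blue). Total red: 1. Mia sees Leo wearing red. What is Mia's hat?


Total red = 1, Leo = red
Red accounted for: 1
Remaining for Mia: 0
Mia's hat is blue.

blue


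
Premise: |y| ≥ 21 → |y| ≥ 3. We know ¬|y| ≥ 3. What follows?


Modus tollens: P → Q, ¬Q ⊢ ¬P
P: |y| ≥ 21
Q: |y| ≥ 3
We have P → Q and Q is false.
By modus tollens, P must be false.

It is not the case that |y| ≥ 21


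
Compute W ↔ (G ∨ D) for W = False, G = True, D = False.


W = False, G = True, D = False
Step 1: G ∨ D = True OR False = True
Step 2: W ↔ (True): true when both sides have same truth value.
Result: False ↔ True = False

False


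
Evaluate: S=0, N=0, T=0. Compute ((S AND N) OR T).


S AND N = 0&0 = 0
0 OR 0 = 0

0


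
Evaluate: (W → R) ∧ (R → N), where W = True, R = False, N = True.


W = True, R = False, N = True
Step 1: W → R is false only when W=True and R=False. Result: False
Step 2: R → N is false only when R=True and N=False. Result: True
Step 3: False ∧ True = False

False


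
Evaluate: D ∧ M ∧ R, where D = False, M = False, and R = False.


D = False, M = False, R = False
Step 1: D ∧ M = False AND False = False
Step 2: (False) ∧ R = (False) AND False = False
AND is true only when ALL operands are true.

False


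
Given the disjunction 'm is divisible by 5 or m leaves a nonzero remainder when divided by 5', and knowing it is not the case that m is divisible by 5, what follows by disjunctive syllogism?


Disjunctive syllogism: P ∨ Q, ¬P ⊢ Q
Disjunction: m is divisible by 5 ∨ m leaves a nonzero remainder when divided by 5
We know it is not the case that m is divisible by 5.
By disjunctive syllogism, the other disjunct must be true.

m leaves a nonzero remainder when divided by 5


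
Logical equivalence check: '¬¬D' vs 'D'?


Expression 1: ¬¬D
Expression 2: D
Truth table (D | Expr1 Expr2):
  T |   T     T
  F |   F     F
All 2 rows agree, so the expressions are logically equivalent.

Yes


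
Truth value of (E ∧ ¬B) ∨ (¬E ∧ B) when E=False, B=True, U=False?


E = False, B = True, U = False
Expression: (E ∧ ¬B) ∨ (¬E ∧ B)
Step 1: ¬B = NOT True = False
Step 2: E ∧ ¬B = False AND False = False
Step 3: ¬E = NOT False = True
Step 4: ¬E ∧ B = True AND True = True
Step 5: (False) ∨ (True) = False OR True = True

True


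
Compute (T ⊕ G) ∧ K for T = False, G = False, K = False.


T = False, G = False, K = False
Step 1: T ⊕ G = False XOR False = False
Step 2: False ∧ K = False AND False = False
XOR true when exactly one of T,G is true; then AND with K.

False


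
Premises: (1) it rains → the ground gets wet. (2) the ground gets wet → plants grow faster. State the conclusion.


Hypothetical syllogism: P → Q, Q → R ⊢ P → R
Premise 1: it rains → the ground gets wet
Premise 2: the ground gets wet → plants grow faster
Chain the implications: the middle term (the ground gets wet) links the two.
Conclusion: If it rains, then plants grow faster.

If it rains, then plants grow faster.


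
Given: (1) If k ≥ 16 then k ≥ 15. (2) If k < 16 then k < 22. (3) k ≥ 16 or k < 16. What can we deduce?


Constructive dilemma: (P → Q) ∧ (R → S), P ∨ R ⊢ Q ∨ S
Premise 1: k ≥ 16 → k ≥ 15
Premise 2: k < 16 → k < 22
Premise 3: k ≥ 16 ∨ k < 16
Case 1: Assuming k ≥ 16, then by Premise 1, k ≥ 15.
Case 2: Assuming k < 16, then by Premise 2, k < 22.
Since one of k ≥ 16 or k < 16 must hold, we get k ≥ 15 or k < 22.

k ≥ 15 or k < 22.


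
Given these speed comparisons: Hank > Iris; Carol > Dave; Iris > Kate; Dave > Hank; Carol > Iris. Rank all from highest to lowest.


Constraints: Hank > Iris; Carol > Dave; Iris > Kate; Dave > Hank; Carol > Iris
Method: at each step, the next-highest is the one remaining person who never appears on the smaller side of a constraint between remaining people.
  Step 1: remaining {Hank, Dave, Iris, Carol, Kate}; on the smaller side: {Hank, Dave, Iris, Kate} → Carol is next (Carol > Dave; Carol > Iris).
  Step 2: remaining {Hank, Dave, Iris, Kate}; on the smaller side: {Hank, Iris, Kate} → Dave is next (Dave > Hank).
  Step 3: remaining {Hank, Iris, Kate}; on the smaller side: {Iris, Kate} → Hank is next (Hank > Iris).
  Step 4: remaining {Iris, Kate}; on the smaller side: {Kate} → Iris is next (Iris > Kate).
  Step 5: only Kate remains → lowest.
Final ranking (highest to lowest):

Carol > Dave > Hank > Iris > Kate


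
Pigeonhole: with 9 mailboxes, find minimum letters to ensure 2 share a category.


Pigeonhole: to guarantee k in one of n categories, need (k-1)×n + 1.
k = 2, n = 9
Minimum = (2-1) × 9 + 1 = 1 × 9 + 1

10


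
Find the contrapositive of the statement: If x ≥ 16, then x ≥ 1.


Original: If x ≥ 16, then x ≥ 1
Contrapositive: If ¬Q, then ¬P
Negate Q: not (x ≥ 1)
Negate P: not (x ≥ 16)

If not (x ≥ 1), then not (x ≥ 16).


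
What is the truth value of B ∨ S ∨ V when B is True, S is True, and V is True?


B = True, S = True, V = True
Step 1: B ∨ S = True OR True = True
Step 2: True ∨ V = True OR True = True
OR is true when at least one operand is true.

True


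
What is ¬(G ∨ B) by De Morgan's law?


De Morgan's law: ¬(P ∨ Q) ≡ ¬P ∧ ¬Q
¬(G ∨ B) = ¬G ∧ ¬B

¬G ∧ ¬B


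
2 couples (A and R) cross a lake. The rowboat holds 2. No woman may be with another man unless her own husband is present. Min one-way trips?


Label couples A and R.
1. WA+WR → (far: WA,WR; near: HA,HR)
2. WA ←   (far: WR; near: HA,HR,WA)
3. HA+HR → (far: HA,HR,WR; near: WA)
4. HA ←   (far: HR,WR; near: HA,WA)  — HA returns, since WA is alone on near bank
5. HA+WA → (far: all four; near: empty)
Every state respects the constraint.
Minimum trips = 5

5


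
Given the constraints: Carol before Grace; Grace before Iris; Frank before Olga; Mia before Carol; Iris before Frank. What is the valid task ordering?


Constraints: Carol before Grace; Grace before Iris; Frank before Olga; Mia before Carol; Iris before Frank
Method: repeatedly schedule the remaining task that has no remaining task required before it.
  Step 1: remaining {Frank, Carol, Olga, Mia, Grace, Iris}; every task except Mia still has a predecessor pending → schedule Mia.
  Step 2: remaining {Frank, Carol, Olga, Grace, Iris}; every task except Carol still has a predecessor pending → schedule Carol.
  Step 3: remaining {Frank, Olga, Grace, Iris}; every task except Grace still has a predecessor pending → schedule Grace.
  Step 4: remaining {Frank, Olga, Iris}; every task except Iris still has a predecessor pending → schedule Iris.
  Step 5: remaining {Frank, Olga}; every task except Frank still has a predecessor pending → schedule Frank.
  Step 6: only Olga remains → schedule Olga.
Resulting order:

Mia → Carol → Grace → Iris → Frank → Olga


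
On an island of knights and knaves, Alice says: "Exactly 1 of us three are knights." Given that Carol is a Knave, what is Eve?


Alice claims exactly 1 knights among Alice, Carol, Eve.
Given: Carol is a Knave.

Case 1: Alice is a Knight (tells truth)
  Then exactly 1 of the three are knights.
  Counting Alice, Carol: 1 knight(s) so far. Need 0 more → Eve = Knave.
Case 2: Alice is a Knave (lies)
  Then the count is NOT 1.
  If Eve = Knight, count = 1 = 1 → claim would be true, contradicts lie.
  If Eve = Knave, count = 0 ≠ 1 → lie confirmed ✓

Eve is a Knave.

Knave


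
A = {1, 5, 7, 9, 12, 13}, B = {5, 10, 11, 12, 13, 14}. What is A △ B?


A = {1, 5, 7, 9, 12, 13}
B = {5, 10, 11, 12, 13, 14}
Operation: symmetric difference
In A only: [1, 7, 9], in B only: [10, 11, 14]

{1, 7, 9, 10, 11, 14}


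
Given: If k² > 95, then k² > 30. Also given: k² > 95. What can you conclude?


Modus ponens: P → Q, P ⊢ Q
P: k² > 95
Q: k² > 30
We have P → Q and P is true.
By modus ponens, Q must be true.

k² > 30


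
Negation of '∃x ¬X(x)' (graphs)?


Original: ∃x ¬X(x)
Rule: ¬∀→∃, ¬∃→∀, negate predicate.
Negation: ∀x X(x)

∀x X(x)


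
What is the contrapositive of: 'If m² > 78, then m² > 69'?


Original: If m² > 78, then m² > 69
Contrapositive: If ¬Q, then ¬P
Negate Q: not (m² > 69)
Negate P: not (m² > 78)

If not (m² > 69), then not (m² > 78).


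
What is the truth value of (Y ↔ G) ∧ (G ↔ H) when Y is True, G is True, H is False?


Y = True, G = True, H = False
Step 1: Y ↔ G is true when Y and G have the same value. Result: True
Step 2: G ↔ H is true when G and H have the same value. Result: False
Step 3: True ∧ False = False

False


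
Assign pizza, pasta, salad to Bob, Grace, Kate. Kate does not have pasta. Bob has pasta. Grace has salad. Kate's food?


From clues:
  Grace → salad
  Bob → pasta
By elimination, Kate gets the remaining.

pizza


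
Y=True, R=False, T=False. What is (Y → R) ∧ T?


Y = True, R = False, T = False
Expression: (Y → R) ∧ T
Step 1: Y → R = True → False (false only if Y=True, R=False) = False
Step 2: (False) ∧ T = False AND False = False

False


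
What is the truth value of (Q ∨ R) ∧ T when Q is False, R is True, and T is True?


Q = False, R = True, T = True
Step 1: Q ∨ R = False OR True = True
Step 2: True ∧ T = True AND True = True
OR is true when at least one operand is true; AND requires both.

True


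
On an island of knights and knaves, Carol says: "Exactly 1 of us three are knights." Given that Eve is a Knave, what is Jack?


Carol claims exactly 1 knights among Carol, Eve, Jack.
Given: Eve is a Knave.

Case 1: Carol is a Knight (tells truth)
  Then exactly 1 of the three are knights.
  Counting Carol, Eve: 1 knight(s) so far. Need 0 more → Jack = Knave.
Case 2: Carol is a Knave (lies)
  Then the count is NOT 1.
  If Jack = Knight, count = 1 = 1 → claim would be true, contradicts lie.
  If Jack = Knave, count = 0 ≠ 1 → lie confirmed ✓

Jack is a Knave.

Knave


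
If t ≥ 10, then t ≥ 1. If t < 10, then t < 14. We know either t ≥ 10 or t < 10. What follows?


Constructive dilemma: (P → Q) ∧ (R → S), P ∨ R ⊢ Q ∨ S
Premise 1: t ≥ 10 → t ≥ 1
Premise 2: t < 10 → t < 14
Premise 3: t ≥ 10 ∨ t < 10
Case 1: Assuming t ≥ 10, then by Premise 1, t ≥ 1.
Case 2: Assuming t < 10, then by Premise 2, t < 14.
Since one of t ≥ 10 or t < 10 must hold, we get t ≥ 1 or t < 14.

t ≥ 1 or t < 14.


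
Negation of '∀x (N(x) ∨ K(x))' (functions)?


Original: ∀x (N(x) ∨ K(x))
Rule: ¬∀→∃, ¬∃→∀, negate predicate.
Negation: ∃x (¬N(x) ∧ ¬K(x))

∃x (¬N(x) ∧ ¬K(x))


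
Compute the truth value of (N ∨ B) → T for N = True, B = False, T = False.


N = True, B = False, T = False
Step 1: N ∨ B = True OR False = True
Step 2: (True) → T: false only when antecedent=True and T=False.
Result: False

False


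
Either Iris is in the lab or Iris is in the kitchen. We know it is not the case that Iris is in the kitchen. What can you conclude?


Disjunctive syllogism: P ∨ Q, ¬P ⊢ Q
Disjunction: Iris is in the lab ∨ Iris is in the kitchen
We know it is not the case that Iris is in the kitchen.
By disjunctive syllogism, the other disjunct must be true.

Iris is in the lab


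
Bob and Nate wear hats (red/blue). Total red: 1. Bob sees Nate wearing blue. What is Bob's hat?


Total red = 1, Nate = blue
Red accounted for: 0
Remaining for Bob: 1
Bob's hat is red.

red


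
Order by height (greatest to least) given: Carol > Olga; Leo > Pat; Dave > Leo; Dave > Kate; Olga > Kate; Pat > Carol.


Constraints: Carol > Olga; Leo > Pat; Dave > Leo; Dave > Kate; Olga > Kate; Pat > Carol
Method: at each step, the next-highest is the one remaining person who never appears on the smaller side of a constraint between remaining people.
  Step 1: remaining {Pat, Carol, Leo, Kate, Dave, Olga}; on the smaller side: {Pat, Carol, Leo, Kate, Olga} → Dave is next (Dave > Leo; Dave > Kate).
  Step 2: remaining {Pat, Carol, Leo, Kate, Olga}; on the smaller side: {Pat, Carol, Kate, Olga} → Leo is next (Leo > Pat).
  Step 3: remaining {Pat, Carol, Kate, Olga}; on the smaller side: {Carol, Kate, Olga} → Pat is next (Pat > Carol).
  Step 4: remaining {Carol, Kate, Olga}; on the smaller side: {Kate, Olga} → Carol is next (Carol > Olga).
  Step 5: remaining {Kate, Olga}; on the smaller side: {Kate} → Olga is next (Olga > Kate).
  Step 6: only Kate remains → lowest.
Final ranking (highest to lowest):

Dave > Leo > Pat > Carol > Olga > Kate


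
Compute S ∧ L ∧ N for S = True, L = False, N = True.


S = True, L = False, N = True
Step 1: S ∧ L = True AND False = False
Step 2: (False) ∧ N = (False) AND True = False
AND is true only when ALL operands are true.

False


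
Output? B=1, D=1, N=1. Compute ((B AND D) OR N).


B AND D = 1&1 = 1
1 OR 1 = 1

1


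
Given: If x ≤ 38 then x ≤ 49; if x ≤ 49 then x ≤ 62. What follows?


Hypothetical syllogism: P → Q, Q → R ⊢ P → R
Premise 1: x ≤ 38 → x ≤ 49
Premise 2: x ≤ 49 → x ≤ 62
Chain the implications: the middle term (x ≤ 49) links the two.
Conclusion: If x ≤ 38, then x ≤ 62.

If x ≤ 38, then x ≤ 62.


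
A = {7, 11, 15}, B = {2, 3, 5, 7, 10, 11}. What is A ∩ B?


A = {7, 11, 15}
B = {2, 3, 5, 7, 10, 11}
Operation: intersection
Elements in both: 7, 11

{7, 11}


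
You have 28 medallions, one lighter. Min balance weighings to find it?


Each weighing has 3 outcomes (left heavy / balance / right heavy), so k weighings distinguish at most 3^k cases; splitting into three near-equal groups achieves this.
Need 3^k ≥ 28: 3^3 = 27 < 28 ≤ 3^4 = 81
k = ⌈log₃(28)⌉ = 4

4


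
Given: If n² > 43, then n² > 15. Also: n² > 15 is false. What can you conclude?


Modus tollens: P → Q, ¬Q ⊢ ¬P
P: n² > 43
Q: n² > 15
We have P → Q and Q is false.
By modus tollens, P must be false.

It is not the case that n² > 43


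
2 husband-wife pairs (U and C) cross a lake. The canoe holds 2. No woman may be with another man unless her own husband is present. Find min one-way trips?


Label couples U and C.
1. WU+WC → (far: WU,WC; near: HU,HC)
2. WU ←   (far: WC; near: HU,HC,WU)
3. HU+HC → (far: HU,HC,WC; near: WU)
4. HU ←   (far: HC,WC; near: HU,WU)  — HU returns, since WU is alone on near bank
5. HU+WU → (far: all four; near: empty)
Every state respects the constraint.
Minimum trips = 5

5


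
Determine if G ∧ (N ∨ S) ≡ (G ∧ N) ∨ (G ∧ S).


Expression 1: G ∧ (N ∨ S)
Expression 2: (G ∧ N) ∨ (G ∧ S)
Truth table (G N S | Expr1 Expr2):
  T T T |   T     T
  T T F |   T     T
  T F T |   T     T
  T F F |   F     F
  F T T |   F     F
  F T F |   F     F
  F F T |   F     F
  F F F |   F     F
All 8 rows agree, so the expressions are logically equivalent.

Yes


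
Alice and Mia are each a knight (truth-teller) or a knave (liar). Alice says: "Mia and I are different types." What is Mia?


Alice says: "Mia and I are different types."
Case 1: Alice is a Knight (truth-teller)
  Statement is true → they ARE different → Mia is a Knave
Case 2: Alice is a Knave (liar)
  Statement is false → they are NOT different → Mia is a Knave
In both cases, Mia is a Knave.

Knave


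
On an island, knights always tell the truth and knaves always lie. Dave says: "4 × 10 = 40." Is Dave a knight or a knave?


Statement: "4 × 10 = 40."
Actual: 4 × 10 = 40
Claimed: 40
Statement is TRUE → Dave tells the truth → Knight

Knight


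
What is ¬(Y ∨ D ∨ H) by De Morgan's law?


De Morgan's law: ¬(P ∨ Q ∨ R) ≡ ¬P ∧ ¬Q ∧ ¬R
¬(Y ∨ D ∨ H) = ¬Y ∧ ¬D ∧ ¬H

¬Y ∧ ¬D ∧ ¬H


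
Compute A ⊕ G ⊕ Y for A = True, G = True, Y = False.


A = True, G = True, Y = False
Step 1: A ⊕ G = True XOR True = False
Step 2: False ⊕ Y = False XOR False = False
XOR is true when an odd number of operands are true.

False


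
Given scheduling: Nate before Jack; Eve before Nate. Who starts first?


Constraints: Nate before Jack; Eve before Nate
The first task can have nothing scheduled before it, so it must never appear on the right of a 'before'.
Tasks appearing after some 'before': Jack, Nate.
The only task not in that list is Eve → it is first.

Eve


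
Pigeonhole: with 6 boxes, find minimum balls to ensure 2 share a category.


Pigeonhole: to guarantee k in one of n categories, need (k-1)×n + 1.
k = 2, n = 6
Minimum = (2-1) × 6 + 1 = 1 × 6 + 1

7


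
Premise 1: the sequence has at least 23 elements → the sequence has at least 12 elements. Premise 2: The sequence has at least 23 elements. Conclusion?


Modus ponens: P → Q, P ⊢ Q
P: the sequence has at least 23 elements
Q: the sequence has at least 12 elements
We have P → Q and P is true.
By modus ponens, Q must be true.

The sequence has at least 12 elements


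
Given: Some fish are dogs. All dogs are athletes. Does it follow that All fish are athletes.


Premise 1: Some fish are dogs.
Premise 2: All dogs are athletes.
Conclusion: All fish are athletes.
Fallacy: illicit minor. The minor term (fish) is distributed in the conclusion ('All fish ...') but undistributed in its premise ('Some fish are dogs' doesn't cover all fish).
Only 'Some fish are athletes' follows, not 'All'.

Invalid


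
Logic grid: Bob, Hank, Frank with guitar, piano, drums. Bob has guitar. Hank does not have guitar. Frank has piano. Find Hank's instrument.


From clues:
  Frank → piano
  Bob → guitar
By elimination, Hank gets the remaining.

drums


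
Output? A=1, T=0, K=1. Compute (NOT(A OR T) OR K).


A OR T = 1
NOT(1) = 0
0 OR 1 = 1

1


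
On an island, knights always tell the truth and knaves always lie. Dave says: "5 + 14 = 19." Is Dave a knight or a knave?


Statement: "5 + 14 = 19."
Actual: 5 + 14 = 19
Claimed: 19
Statement is TRUE → Dave tells the truth → Knight

Knight


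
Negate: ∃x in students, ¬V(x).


Original: ∃x ¬V(x)
Rule: ¬∀→∃, ¬∃→∀, negate predicate.
Negation: ∀x V(x)

∀x V(x)


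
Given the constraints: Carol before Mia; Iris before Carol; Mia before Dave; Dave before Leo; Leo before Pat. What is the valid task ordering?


Constraints: Carol before Mia; Iris before Carol; Mia before Dave; Dave before Leo; Leo before Pat
Method: repeatedly schedule the remaining task that has no remaining task required before it.
  Step 1: remaining {Pat, Dave, Leo, Iris, Carol, Mia}; every task except Iris still has a predecessor pending → schedule Iris.
  Step 2: remaining {Pat, Dave, Leo, Carol, Mia}; every task except Carol still has a predecessor pending → schedule Carol.
  Step 3: remaining {Pat, Dave, Leo, Mia}; every task except Mia still has a predecessor pending → schedule Mia.
  Step 4: remaining {Pat, Dave, Leo}; every task except Dave still has a predecessor pending → schedule Dave.
  Step 5: remaining {Pat, Leo}; every task except Leo still has a predecessor pending → schedule Leo.
  Step 6: only Pat remains → schedule Pat.
Resulting order:

Iris → Carol → Mia → Dave → Leo → Pat


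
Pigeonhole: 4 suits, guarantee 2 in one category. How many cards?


Pigeonhole: to guarantee k in one of n categories, need (k-1)×n + 1.
k = 2, n = 4
Minimum = (2-1) × 4 + 1 = 1 × 4 + 1

5


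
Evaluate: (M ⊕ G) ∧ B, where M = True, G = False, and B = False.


M = True, G = False, B = False
Step 1: M ⊕ G = True XOR False = True
Step 2: True ∧ B = True AND False = False
XOR true when exactly one of M,G is true; then AND with B.

False


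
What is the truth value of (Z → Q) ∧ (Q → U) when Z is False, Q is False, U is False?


Z = False, Q = False, U = False
Step 1: Z → Q is false only when Z=True and Q=False. Result: True
Step 2: Q → U is false only when Q=True and U=False. Result: True
Step 3: True ∧ True = True

True


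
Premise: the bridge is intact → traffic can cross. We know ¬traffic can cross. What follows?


Modus tollens: P → Q, ¬Q ⊢ ¬P
P: the bridge is intact
Q: traffic can cross
We have P → Q and Q is false.
By modus tollens, P must be false.

It is not the case that the bridge is intact


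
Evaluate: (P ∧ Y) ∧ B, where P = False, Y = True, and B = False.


P = False, Y = True, B = False
Step 1: P ∧ Y = False AND True = False
Step 2: False ∧ B = False AND False = False
AND is true only when ALL operands are true.

False


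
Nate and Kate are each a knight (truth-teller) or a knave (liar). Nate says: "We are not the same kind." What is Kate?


Nate says: "We are not the same kind."
Case 1: Nate is a Knight (truth-teller)
  Statement is true → they ARE different → Kate is a Knave
Case 2: Nate is a Knave (liar)
  Statement is false → they are NOT different → Kate is a Knave
In both cases, Kate is a Knave.

Knave


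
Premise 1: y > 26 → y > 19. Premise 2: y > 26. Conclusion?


Modus ponens: P → Q, P ⊢ Q
P: y > 26
Q: y > 19
We have P → Q and P is true.
By modus ponens, Q must be true.

y > 19


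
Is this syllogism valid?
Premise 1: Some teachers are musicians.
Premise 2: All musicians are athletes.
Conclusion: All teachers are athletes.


Premise 1: Some teachers are musicians.
Premise 2: All musicians are athletes.
Conclusion: All teachers are athletes.
Fallacy: illicit minor. The minor term (teachers) is distributed in the conclusion ('All teachers ...') but undistributed in its premise ('Some teachers are musicians' doesn't cover all teachers).
Only 'Some teachers are athletes' follows, not 'All'.

Invalid


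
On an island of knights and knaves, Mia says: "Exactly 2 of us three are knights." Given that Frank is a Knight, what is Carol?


Mia claims exactly 2 knights among Mia, Frank, Carol.
Given: Frank is a Knight.

Case 1: Mia is a Knight (tells truth)
  Then exactly 2 of the three are knights.
  Counting Mia, Frank: 2 knight(s) so far. Need 0 more → Carol = Knave.
Case 2: Mia is a Knave (lies)
  Then the count is NOT 2.
  If Carol = Knight, count = 2 = 2 → claim would be true, contradicts lie.
  If Carol = Knave, count = 1 ≠ 2 → lie confirmed ✓

Carol is a Knave.

Knave


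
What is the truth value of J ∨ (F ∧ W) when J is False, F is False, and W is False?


J = False, F = False, W = False
Step 1: F ∧ W = False AND False = False
Step 2: J ∨ False = False OR False = False
AND evaluated first (higher precedence); then OR applied.

False


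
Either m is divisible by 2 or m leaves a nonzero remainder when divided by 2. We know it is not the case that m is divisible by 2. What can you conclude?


Disjunctive syllogism: P ∨ Q, ¬P ⊢ Q
Disjunction: m is divisible by 2 ∨ m leaves a nonzero remainder when divided by 2
We know it is not the case that m is divisible by 2.
By disjunctive syllogism, the other disjunct must be true.

m leaves a nonzero remainder when divided by 2


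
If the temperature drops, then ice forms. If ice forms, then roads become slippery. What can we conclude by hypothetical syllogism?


Hypothetical syllogism: P → Q, Q → R ⊢ P → R
Premise 1: the temperature drops → ice forms
Premise 2: ice forms → roads become slippery
Chain the implications: the middle term (ice forms) links the two.
Conclusion: If the temperature drops, then roads become slippery.

If the temperature drops, then roads become slippery.


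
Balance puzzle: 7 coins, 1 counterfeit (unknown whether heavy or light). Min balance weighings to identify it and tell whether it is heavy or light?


Let n = 7. 14 possibilities (n coins × lighter/heavier); each weighing has 3 outcomes.
Bound for k weighings: say the first weighing puts j coins on each pan. If it tips, the 2j weighed coins remain suspects (each with a known direction) and k-1 weighings give 3^(k-1) outcomes; 3^(k-1) is odd, so 2j ≤ 3^(k-1) - 1. If it balances, the n - 2j unweighed coins remain with direction unknown: 2(n - 2j) ≤ 3^(k-1) - 1 by the same parity argument. Adding, n ≤ (3^(k-1) - 1) + (3^(k-1) - 1)/2 = (3^k - 3)/2, and the classical three-group strategy achieves this (3 coins in 2 weighings, 12 in 3, 39 in 4, 120 in 5).
So we need the smallest k with (3^k - 3)/2 ≥ 7.
k = 2: (3^2 - 3)/2 = 3 < 7 ✗
k = 3: (3^3 - 3)/2 = 12 ≥ 7 ✓

3


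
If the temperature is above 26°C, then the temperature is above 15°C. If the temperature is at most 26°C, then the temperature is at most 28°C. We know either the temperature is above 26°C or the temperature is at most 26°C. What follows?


Constructive dilemma: (P → Q) ∧ (R → S), P ∨ R ⊢ Q ∨ S
Premise 1: the temperature is above 26°C → the temperature is above 15°C
Premise 2: the temperature is at most 26°C → the temperature is at most 28°C
Premise 3: the temperature is above 26°C ∨ the temperature is at most 26°C
Case 1: Assuming the temperature is above 26°C, then by Premise 1, the temperature is above 15°C.
Case 2: Assuming the temperature is at most 26°C, then by Premise 2, the temperature is at most 28°C.
Since one of the temperature is above 26°C or the temperature is at most 26°C must hold, we get the temperature is above 15°C or the temperature is at most 28°C.

The temperature is above 15°C or the temperature is at most 28°C.


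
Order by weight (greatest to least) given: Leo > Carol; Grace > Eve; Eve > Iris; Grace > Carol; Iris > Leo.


Constraints: Leo > Carol; Grace > Eve; Eve > Iris; Grace > Carol; Iris > Leo
Method: at each step, the next-highest is the one remaining person who never appears on the smaller side of a constraint between remaining people.
  Step 1: remaining {Eve, Carol, Leo, Iris, Grace}; on the smaller side: {Eve, Carol, Leo, Iris} → Grace is next (Grace > Eve; Grace > Carol).
  Step 2: remaining {Eve, Carol, Leo, Iris}; on the smaller side: {Carol, Leo, Iris} → Eve is next (Eve > Iris).
  Step 3: remaining {Carol, Leo, Iris}; on the smaller side: {Carol, Leo} → Iris is next (Iris > Leo).
  Step 4: remaining {Carol, Leo}; on the smaller side: {Carol} → Leo is next (Leo > Carol).
  Step 5: only Carol remains → lowest.
Final ranking (highest to lowest):

Grace > Eve > Iris > Leo > Carol


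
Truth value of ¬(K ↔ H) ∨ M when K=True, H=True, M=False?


K = True, H = True, M = False
Expression: ¬(K ↔ H) ∨ M
Step 1: K ↔ H = (True iff True) = True
Step 2: ¬(K ↔ H) = NOT True = False
Step 3: (False) ∨ M = False OR False = False

False


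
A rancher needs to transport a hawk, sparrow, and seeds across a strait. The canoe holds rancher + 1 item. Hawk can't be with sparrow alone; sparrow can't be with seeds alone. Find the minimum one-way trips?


1. rancher+sparrow → 2. rancher ← 3. rancher+hawk → 4. rancher+sparrow ← 5. rancher+seeds → 6. rancher ← 7. rancher+sparrow →
Minimum trips = 7

7


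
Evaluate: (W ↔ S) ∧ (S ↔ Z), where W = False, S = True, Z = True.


W = False, S = True, Z = True
Step 1: W ↔ S is true when W and S have the same value. Result: False
Step 2: S ↔ Z is true when S and Z have the same value. Result: True
Step 3: False ∧ True = False

False


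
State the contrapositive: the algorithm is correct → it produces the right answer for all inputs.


Original: If the algorithm is correct, then it produces the right answer for all inputs
Contrapositive: If ¬Q, then ¬P
Negate Q: not (it produces the right answer for all inputs)
Negate P: not (the algorithm is correct)

If not (it produces the right answer for all inputs), then not (the algorithm is correct).


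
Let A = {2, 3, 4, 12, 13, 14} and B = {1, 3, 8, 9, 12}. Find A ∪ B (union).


A = {2, 3, 4, 12, 13, 14}
B = {1, 3, 8, 9, 12}
Operation: union
All elements combined: 1, 2, 3, 4, 8, 9, 12, 13, 14

{1, 2, 3, 4, 8, 9, 12, 13, 14}


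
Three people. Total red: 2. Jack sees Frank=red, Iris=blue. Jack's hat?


Total red = 2, seen red = 1
Own red = 2 - 1 = 1
Jack's hat is red.

red


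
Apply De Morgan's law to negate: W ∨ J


De Morgan's law: ¬(P ∨ Q) ≡ ¬P ∧ ¬Q
¬(W ∨ J) = ¬W ∧ ¬J

¬W ∧ ¬J


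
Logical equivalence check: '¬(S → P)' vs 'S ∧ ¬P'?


Expression 1: ¬(S → P)
Expression 2: S ∧ ¬P
Truth table (S P | Expr1 Expr2):
  T T |   F     F
  T F |   T     T
  F T |   F     F
  F F |   F     F
All 4 rows agree, so the expressions are logically equivalent.

Yes


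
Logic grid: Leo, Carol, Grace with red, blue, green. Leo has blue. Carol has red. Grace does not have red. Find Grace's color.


From clues:
  Carol → red
  Leo → blue
By elimination, Grace gets the remaining.

green


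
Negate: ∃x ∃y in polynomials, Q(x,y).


Original: ∃x ∃y Q(x,y)
Rule: ¬∀→∃, ¬∃→∀, negate predicate.
Negation: ∀x ∀y ¬Q(x,y)

∀x ∀y ¬Q(x,y)


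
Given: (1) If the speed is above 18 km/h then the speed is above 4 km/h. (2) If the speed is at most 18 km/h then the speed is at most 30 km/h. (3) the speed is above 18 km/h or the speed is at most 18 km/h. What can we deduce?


Constructive dilemma: (P → Q) ∧ (R → S), P ∨ R ⊢ Q ∨ S
Premise 1: the speed is above 18 km/h → the speed is above 4 km/h
Premise 2: the speed is at most 18 km/h → the speed is at most 30 km/h
Premise 3: the speed is above 18 km/h ∨ the speed is at most 18 km/h
Case 1: Assuming the speed is above 18 km/h, then by Premise 1, the speed is above 4 km/h.
Case 2: Assuming the speed is at most 18 km/h, then by Premise 2, the speed is at most 30 km/h.
Since one of the speed is above 18 km/h or the speed is at most 18 km/h must hold, we get the speed is above 4 km/h or the speed is at most 30 km/h.

The speed is above 4 km/h or the speed is at most 30 km/h.


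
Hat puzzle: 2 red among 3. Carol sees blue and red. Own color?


Total red = 2, seen red = 1
Own red = 2 - 1 = 1
Carol's hat is red.

red


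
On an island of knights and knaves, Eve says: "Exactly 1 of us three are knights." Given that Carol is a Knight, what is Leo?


Eve claims exactly 1 knights among Eve, Carol, Leo.
Given: Carol is a Knight.

Case 1: Eve is a Knight (tells truth)
  Then exactly 1 of the three are knights.
  Counting Eve, Carol: 2 knight(s) so far. Need -1 more → impossible.
Case 2: Eve is a Knave (lies)
  Then the count is NOT 1.
  If Leo = Knave, count = 1 = 1 → claim would be true, contradicts lie.
  If Leo = Knight, count = 2 ≠ 1 → lie confirmed ✓

Leo is a Knight.

Knight


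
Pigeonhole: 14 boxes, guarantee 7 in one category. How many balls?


Pigeonhole: to guarantee k in one of n categories, need (k-1)×n + 1.
k = 7, n = 14
Minimum = (7-1) × 14 + 1 = 6 × 14 + 1

85


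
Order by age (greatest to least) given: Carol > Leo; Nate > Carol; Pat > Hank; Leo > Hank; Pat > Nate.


Constraints: Carol > Leo; Nate > Carol; Pat > Hank; Leo > Hank; Pat > Nate
Method: at each step, the next-highest is the one remaining person who never appears on the smaller side of a constraint between remaining people.
  Step 1: remaining {Nate, Carol, Leo, Hank, Pat}; on the smaller side: {Nate, Carol, Leo, Hank} → Pat is next (Pat > Hank; Pat > Nate).
  Step 2: remaining {Nate, Carol, Leo, Hank}; on the smaller side: {Carol, Leo, Hank} → Nate is next (Nate > Carol).
  Step 3: remaining {Carol, Leo, Hank}; on the smaller side: {Leo, Hank} → Carol is next (Carol > Leo).
  Step 4: remaining {Leo, Hank}; on the smaller side: {Hank} → Leo is next (Leo > Hank).
  Step 5: only Hank remains → lowest.
Final ranking (highest to lowest):

Pat > Nate > Carol > Leo > Hank


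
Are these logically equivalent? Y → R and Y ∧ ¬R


Expression 1: Y → R
Expression 2: Y ∧ ¬R
Truth table (Y R | Expr1 Expr2):
  T T |   T     F   ← differ
  T F |   F     T   ← differ
  F T |   T     F   ← differ
  F F |   T     F   ← differ
Counterexample: Y=T, R=T gives Expr1 = T but Expr2 = F, so the expressions are NOT logically equivalent.

No


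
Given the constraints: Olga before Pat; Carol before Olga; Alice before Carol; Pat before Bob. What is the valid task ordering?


Constraints: Olga before Pat; Carol before Olga; Alice before Carol; Pat before Bob
Method: repeatedly schedule the remaining task that has no remaining task required before it.
  Step 1: remaining {Carol, Bob, Alice, Pat, Olga}; every task except Alice still has a predecessor pending → schedule Alice.
  Step 2: remaining {Carol, Bob, Pat, Olga}; every task except Carol still has a predecessor pending → schedule Carol.
  Step 3: remaining {Bob, Pat, Olga}; every task except Olga still has a predecessor pending → schedule Olga.
  Step 4: remaining {Bob, Pat}; every task except Pat still has a predecessor pending → schedule Pat.
  Step 5: only Bob remains → schedule Bob.
Resulting order:

Alice → Carol → Olga → Pat → Bob


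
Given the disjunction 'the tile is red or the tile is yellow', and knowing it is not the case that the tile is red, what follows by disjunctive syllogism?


Disjunctive syllogism: P ∨ Q, ¬P ⊢ Q
Disjunction: the tile is red ∨ the tile is yellow
We know it is not the case that the tile is red.
By disjunctive syllogism, the other disjunct must be true.

The tile is yellow


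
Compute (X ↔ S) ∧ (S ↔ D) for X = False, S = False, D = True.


X = False, S = False, D = True
Step 1: X ↔ S is true when X and S have the same value. Result: True
Step 2: S ↔ D is true when S and D have the same value. Result: False
Step 3: True ∧ False = False

False


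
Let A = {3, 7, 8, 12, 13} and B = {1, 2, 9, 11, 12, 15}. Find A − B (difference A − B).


A = {3, 7, 8, 12, 13}
B = {1, 2, 9, 11, 12, 15}
Operation: difference A − B
In A but not B: 3, 7, 8, 13

{3, 7, 8, 13}


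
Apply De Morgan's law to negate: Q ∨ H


De Morgan's law: ¬(P ∨ Q) ≡ ¬P ∧ ¬Q
¬(Q ∨ H) = ¬Q ∧ ¬H

¬Q ∧ ¬H


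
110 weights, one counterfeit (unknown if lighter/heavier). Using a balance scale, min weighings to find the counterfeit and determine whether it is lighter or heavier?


Let n = 110. 220 possibilities (n weights × lighter/heavier); each weighing has 3 outcomes.
Bound for k weighings: say the first weighing puts j weights on each pan. If it tips, the 2j weighed weights remain suspects (each with a known direction) and k-1 weighings give 3^(k-1) outcomes; 3^(k-1) is odd, so 2j ≤ 3^(k-1) - 1. If it balances, the n - 2j unweighed weights remain with direction unknown: 2(n - 2j) ≤ 3^(k-1) - 1 by the same parity argument. Adding, n ≤ (3^(k-1) - 1) + (3^(k-1) - 1)/2 = (3^k - 3)/2, and the classical three-group strategy achieves this (3 weights in 2 weighings, 12 in 3, 39 in 4, 120 in 5).
So we need the smallest k with (3^k - 3)/2 ≥ 110.
k = 4: (3^4 - 3)/2 = 39 < 110 ✗
k = 5: (3^5 - 3)/2 = 120 ≥ 110 ✓

5


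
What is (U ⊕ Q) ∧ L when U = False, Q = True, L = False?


U = False, Q = True, L = False
Step 1: U ⊕ Q = False XOR True = True
Step 2: True ∧ L = True AND False = False
XOR true when exactly one of U,Q is true; then AND with L.

False


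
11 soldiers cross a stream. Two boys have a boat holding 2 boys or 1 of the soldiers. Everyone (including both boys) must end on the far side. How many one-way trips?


Per crossing of one of the soldiers: boys→, one←, one of the soldiers→, one← = 4 trips
11 × 4 = 44, + 1 final boys→ = 45
Minimum trips = 45

45


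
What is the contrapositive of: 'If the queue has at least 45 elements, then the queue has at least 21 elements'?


Original: If the queue has at least 45 elements, then the queue has at least 21 elements
Contrapositive: If ¬Q, then ¬P
Negate Q: not (the queue has at least 21 elements)
Negate P: not (the queue has at least 45 elements)

If not (the queue has at least 21 elements), then not (the queue has at least 45 elements).


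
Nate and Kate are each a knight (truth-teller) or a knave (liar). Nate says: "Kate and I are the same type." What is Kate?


Nate says: "Kate and I are the same type."
Case 1: Nate is a Knight (truth-teller)
  Statement is true → they ARE the same → Kate is also a Knight
Case 2: Nate is a Knave (liar)
  Statement is false → they are NOT the same → Kate is a Knight
In both cases, Kate is a Knight.

Knight


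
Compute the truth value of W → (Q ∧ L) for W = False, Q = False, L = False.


W = False, Q = False, L = False
Step 1: Q ∧ L = False AND False = False
Step 2: W → (False): false only when W=True and consequent=False.
Result: True

True


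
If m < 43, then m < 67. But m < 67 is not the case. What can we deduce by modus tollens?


Modus tollens: P → Q, ¬Q ⊢ ¬P
P: m < 43
Q: m < 67
We have P → Q and Q is false.
By modus tollens, P must be false.

It is not the case that m < 43


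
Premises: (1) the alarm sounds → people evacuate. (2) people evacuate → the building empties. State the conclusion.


Hypothetical syllogism: P → Q, Q → R ⊢ P → R
Premise 1: the alarm sounds → people evacuate
Premise 2: people evacuate → the building empties
Chain the implications: the middle term (people evacuate) links the two.
Conclusion: If the alarm sounds, then the building empties.

If the alarm sounds, then the building empties.


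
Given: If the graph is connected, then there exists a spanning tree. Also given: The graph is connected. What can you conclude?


Modus ponens: P → Q, P ⊢ Q
P: the graph is connected
Q: there exists a spanning tree
We have P → Q and P is true.
By modus ponens, Q must be true.

There exists a spanning tree


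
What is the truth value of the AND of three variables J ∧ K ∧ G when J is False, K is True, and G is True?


J = False, K = True, G = True
Step 1: J ∧ K = False AND True = False
Step 2: (False) ∧ G = (False) AND True = False
AND is true only when ALL operands are true.

False
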